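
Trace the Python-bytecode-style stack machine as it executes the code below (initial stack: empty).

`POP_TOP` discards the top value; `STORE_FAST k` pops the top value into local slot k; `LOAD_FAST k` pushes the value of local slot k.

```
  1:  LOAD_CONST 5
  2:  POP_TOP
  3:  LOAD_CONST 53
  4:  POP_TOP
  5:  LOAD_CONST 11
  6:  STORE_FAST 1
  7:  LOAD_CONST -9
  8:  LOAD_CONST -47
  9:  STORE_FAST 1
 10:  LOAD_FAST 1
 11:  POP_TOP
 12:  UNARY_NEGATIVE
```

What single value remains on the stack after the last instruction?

9

LOAD_CONST 5    [5]
POP_TOP         []
LOAD_CONST 53   [53]
POP_TOP         []
LOAD_CONST 11   [11]
STORE_FAST 1    []
LOAD_CONST -9   [-9]
LOAD_CONST -47  [-9, -47]
STORE_FAST 1    [-9]
LOAD_FAST 1     [-9, -47]
POP_TOP         [-9]
UNARY_NEGATIVE  [9]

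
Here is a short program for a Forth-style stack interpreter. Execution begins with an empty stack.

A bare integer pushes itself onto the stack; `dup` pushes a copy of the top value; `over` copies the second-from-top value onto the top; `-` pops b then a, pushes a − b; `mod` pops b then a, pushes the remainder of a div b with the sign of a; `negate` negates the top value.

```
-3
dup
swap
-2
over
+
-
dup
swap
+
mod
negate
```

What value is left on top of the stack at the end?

-3     : -3
dup    : -3 -3
swap   : -3 -3
-2     : -3 -3 -2
over   : -3 -3 -2 -3
+      : -3 -3 -5
-      : -3 2
dup    : -3 2 2
swap   : -3 2 2
+      : -3 4
mod    : -3
negate : 3

3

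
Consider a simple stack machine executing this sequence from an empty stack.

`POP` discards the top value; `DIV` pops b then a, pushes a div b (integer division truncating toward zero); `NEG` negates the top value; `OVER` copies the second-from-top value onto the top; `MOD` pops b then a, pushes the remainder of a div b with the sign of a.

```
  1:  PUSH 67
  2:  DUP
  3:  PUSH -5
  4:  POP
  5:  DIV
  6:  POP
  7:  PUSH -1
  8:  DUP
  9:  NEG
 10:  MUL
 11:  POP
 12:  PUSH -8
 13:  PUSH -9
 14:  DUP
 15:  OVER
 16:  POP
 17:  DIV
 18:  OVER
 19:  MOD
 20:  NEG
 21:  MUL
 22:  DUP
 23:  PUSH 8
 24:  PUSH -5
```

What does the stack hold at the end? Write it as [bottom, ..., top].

PUSH 67  67
DUP      67 67
PUSH -5  67 67 -5
POP      67 67
DIV      1
POP      (empty)
PUSH -1  -1
DUP      -1 -1
NEG      -1 1
MUL      -1
POP      (empty)
PUSH -8  -8
PUSH -9  -8 -9
DUP      -8 -9 -9
OVER     -8 -9 -9 -9
POP      -8 -9 -9
DIV      -8 1
OVER     -8 1 -8
MOD      -8 1
NEG      -8 -1
MUL      8
DUP      8 8
PUSH 8   8 8 8
PUSH -5  8 8 8 -5

[8, 8, 8, -5]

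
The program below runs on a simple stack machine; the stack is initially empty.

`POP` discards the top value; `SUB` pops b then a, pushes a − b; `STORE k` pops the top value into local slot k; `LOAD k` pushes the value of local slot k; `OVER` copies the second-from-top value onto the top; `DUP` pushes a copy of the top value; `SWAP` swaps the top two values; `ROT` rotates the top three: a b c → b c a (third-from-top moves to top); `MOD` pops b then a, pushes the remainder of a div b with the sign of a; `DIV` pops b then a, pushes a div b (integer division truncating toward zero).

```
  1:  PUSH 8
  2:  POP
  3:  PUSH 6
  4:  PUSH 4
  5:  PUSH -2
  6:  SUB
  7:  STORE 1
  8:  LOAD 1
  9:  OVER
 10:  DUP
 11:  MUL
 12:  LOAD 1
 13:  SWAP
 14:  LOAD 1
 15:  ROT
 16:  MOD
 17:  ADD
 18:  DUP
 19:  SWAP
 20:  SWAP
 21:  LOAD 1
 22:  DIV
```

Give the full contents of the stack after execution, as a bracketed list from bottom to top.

PUSH 8  → [8]
POP     → []
PUSH 6  → [6]
PUSH 4  → [6, 4]
PUSH -2 → [6, 4, -2]
SUB     → [6, 6]
STORE 1 → [6]
LOAD 1  → [6, 6]
OVER    → [6, 6, 6]
DUP     → [6, 6, 6, 6]
MUL     → [6, 6, 36]
LOAD 1  → [6, 6, 36, 6]
SWAP    → [6, 6, 6, 36]
LOAD 1  → [6, 6, 6, 36, 6]
ROT     → [6, 6, 36, 6, 6]
MOD     → [6, 6, 36, 0]
ADD     → [6, 6, 36]
DUP     → [6, 6, 36, 36]
SWAP    → [6, 6, 36, 36]
SWAP    → [6, 6, 36, 36]
LOAD 1  → [6, 6, 36, 36, 6]
DIV     → [6, 6, 36, 6]

[6, 6, 36, 6]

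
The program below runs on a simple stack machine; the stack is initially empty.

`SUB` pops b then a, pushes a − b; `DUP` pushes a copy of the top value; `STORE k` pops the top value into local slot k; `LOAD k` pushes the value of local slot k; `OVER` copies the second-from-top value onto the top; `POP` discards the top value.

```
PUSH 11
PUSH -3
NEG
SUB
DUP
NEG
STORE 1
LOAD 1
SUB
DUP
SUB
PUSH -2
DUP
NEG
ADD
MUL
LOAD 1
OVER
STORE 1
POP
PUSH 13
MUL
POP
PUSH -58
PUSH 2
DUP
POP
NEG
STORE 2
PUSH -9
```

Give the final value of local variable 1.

0

PUSH 11  : [11]
PUSH -3  : [11, -3]
NEG      : [11, 3]
SUB      : [8]
DUP      : [8, 8]
NEG      : [8, -8]
STORE 1  : [8]
LOAD 1   : [8, -8]
SUB      : [16]
DUP      : [16, 16]
SUB      : [0]
PUSH -2  : [0, -2]
DUP      : [0, -2, -2]
NEG      : [0, -2, 2]
ADD      : [0, 0]
MUL      : [0]
LOAD 1   : [0, -8]
OVER     : [0, -8, 0]
STORE 1  : [0, -8]
POP      : [0]
PUSH 13  : [0, 13]
MUL      : [0]
POP      : []
PUSH -58 : [-58]
PUSH 2   : [-58, 2]
DUP      : [-58, 2, 2]
POP      : [-58, 2]
NEG      : [-58, -2]
STORE 2  : [-58]
PUSH -9  : [-58, -9]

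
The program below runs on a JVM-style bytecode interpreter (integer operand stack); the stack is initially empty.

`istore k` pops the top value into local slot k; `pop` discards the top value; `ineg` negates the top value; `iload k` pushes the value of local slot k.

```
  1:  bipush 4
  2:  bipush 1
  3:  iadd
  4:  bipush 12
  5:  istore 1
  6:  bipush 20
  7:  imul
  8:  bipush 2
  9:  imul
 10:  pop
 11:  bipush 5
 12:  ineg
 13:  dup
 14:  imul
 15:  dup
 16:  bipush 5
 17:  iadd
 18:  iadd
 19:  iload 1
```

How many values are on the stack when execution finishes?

2

bipush 4  -> [4]
bipush 1  -> [4, 1]
iadd      -> [5]
bipush 12 -> [5, 12]
istore 1  -> [5]
bipush 20 -> [5, 20]
imul      -> [100]
bipush 2  -> [100, 2]
imul      -> [200]
pop       -> []
bipush 5  -> [5]
ineg      -> [-5]
dup       -> [-5, -5]
imul      -> [25]
dup       -> [25, 25]
bipush 5  -> [25, 25, 5]
iadd      -> [25, 30]
iadd      -> [55]
iload 1   -> [55, 12]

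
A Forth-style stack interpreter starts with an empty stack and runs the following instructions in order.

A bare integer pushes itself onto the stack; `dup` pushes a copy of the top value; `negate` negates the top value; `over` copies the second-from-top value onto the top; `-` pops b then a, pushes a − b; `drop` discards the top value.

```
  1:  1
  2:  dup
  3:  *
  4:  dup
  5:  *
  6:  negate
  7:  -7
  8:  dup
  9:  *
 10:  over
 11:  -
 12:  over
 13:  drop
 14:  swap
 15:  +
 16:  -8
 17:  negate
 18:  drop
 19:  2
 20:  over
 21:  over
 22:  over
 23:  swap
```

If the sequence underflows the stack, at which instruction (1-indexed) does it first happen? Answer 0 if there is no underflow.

0

1      : 1
dup    : 1 1
*      : 1
dup    : 1 1
*      : 1
negate : -1
-7     : -1 -7
dup    : -1 -7 -7
*      : -1 49
over   : -1 49 -1
-      : -1 50
over   : -1 50 -1
drop   : -1 50
swap   : 50 -1
+      : 49
-8     : 49 -8
negate : 49 8
drop   : 49
2      : 49 2
over   : 49 2 49
over   : 49 2 49 2
over   : 49 2 49 2 49
swap   : 49 2 49 49 2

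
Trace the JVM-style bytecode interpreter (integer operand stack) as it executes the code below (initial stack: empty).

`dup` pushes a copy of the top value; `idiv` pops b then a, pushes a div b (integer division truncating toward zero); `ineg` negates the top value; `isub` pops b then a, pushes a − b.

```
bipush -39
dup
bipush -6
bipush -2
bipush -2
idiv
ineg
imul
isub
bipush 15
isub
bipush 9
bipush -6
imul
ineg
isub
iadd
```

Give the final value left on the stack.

bipush -39 -> [-39]
dup        -> [-39, -39]
bipush -6  -> [-39, -39, -6]
bipush -2  -> [-39, -39, -6, -2]
bipush -2  -> [-39, -39, -6, -2, -2]
idiv       -> [-39, -39, -6, 1]
ineg       -> [-39, -39, -6, -1]
imul       -> [-39, -39, 6]
isub       -> [-39, -45]
bipush 15  -> [-39, -45, 15]
isub       -> [-39, -60]
bipush 9   -> [-39, -60, 9]
bipush -6  -> [-39, -60, 9, -6]
imul       -> [-39, -60, -54]
ineg       -> [-39, -60, 54]
isub       -> [-39, -114]
iadd       -> [-153]

-153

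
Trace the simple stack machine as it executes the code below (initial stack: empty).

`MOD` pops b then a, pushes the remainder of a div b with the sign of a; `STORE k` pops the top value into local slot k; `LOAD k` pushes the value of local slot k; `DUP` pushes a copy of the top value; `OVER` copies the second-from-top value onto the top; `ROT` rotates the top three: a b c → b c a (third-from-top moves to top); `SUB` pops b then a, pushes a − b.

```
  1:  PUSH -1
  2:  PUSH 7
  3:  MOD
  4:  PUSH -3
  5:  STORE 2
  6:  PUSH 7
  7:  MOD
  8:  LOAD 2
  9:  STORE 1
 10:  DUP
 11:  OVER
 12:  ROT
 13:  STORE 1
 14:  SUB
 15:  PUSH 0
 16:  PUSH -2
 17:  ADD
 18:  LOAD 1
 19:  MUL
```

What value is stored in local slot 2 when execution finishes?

PUSH -1  [-1]
PUSH 7   [-1, 7]
MOD      [-1]
PUSH -3  [-1, -3]
STORE 2  [-1]
PUSH 7   [-1, 7]
MOD      [-1]
LOAD 2   [-1, -3]
STORE 1  [-1]
DUP      [-1, -1]
OVER     [-1, -1, -1]
ROT      [-1, -1, -1]
STORE 1  [-1, -1]
SUB      [0]
PUSH 0   [0, 0]
PUSH -2  [0, 0, -2]
ADD      [0, -2]
LOAD 1   [0, -2, -1]
MUL      [0, 2]

-3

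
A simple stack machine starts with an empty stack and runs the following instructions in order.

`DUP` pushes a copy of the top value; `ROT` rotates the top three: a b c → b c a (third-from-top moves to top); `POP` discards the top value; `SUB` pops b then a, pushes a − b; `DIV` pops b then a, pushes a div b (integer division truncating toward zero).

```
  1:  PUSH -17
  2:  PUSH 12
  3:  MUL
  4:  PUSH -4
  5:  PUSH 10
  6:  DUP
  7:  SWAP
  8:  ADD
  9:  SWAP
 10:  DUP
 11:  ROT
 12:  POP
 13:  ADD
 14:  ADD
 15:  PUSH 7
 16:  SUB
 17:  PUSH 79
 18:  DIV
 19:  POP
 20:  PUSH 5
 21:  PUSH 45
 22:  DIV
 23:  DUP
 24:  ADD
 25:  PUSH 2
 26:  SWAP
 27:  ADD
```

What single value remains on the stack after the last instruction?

PUSH -17 : [-17]
PUSH 12  : [-17, 12]
MUL      : [-204]
PUSH -4  : [-204, -4]
PUSH 10  : [-204, -4, 10]
DUP      : [-204, -4, 10, 10]
SWAP     : [-204, -4, 10, 10]
ADD      : [-204, -4, 20]
SWAP     : [-204, 20, -4]
DUP      : [-204, 20, -4, -4]
ROT      : [-204, -4, -4, 20]
POP      : [-204, -4, -4]
ADD      : [-204, -8]
ADD      : [-212]
PUSH 7   : [-212, 7]
SUB      : [-219]
PUSH 79  : [-219, 79]
DIV      : [-2]
POP      : []
PUSH 5   : [5]
PUSH 45  : [5, 45]
DIV      : [0]
DUP      : [0, 0]
ADD      : [0]
PUSH 2   : [0, 2]
SWAP     : [2, 0]
ADD      : [2]

2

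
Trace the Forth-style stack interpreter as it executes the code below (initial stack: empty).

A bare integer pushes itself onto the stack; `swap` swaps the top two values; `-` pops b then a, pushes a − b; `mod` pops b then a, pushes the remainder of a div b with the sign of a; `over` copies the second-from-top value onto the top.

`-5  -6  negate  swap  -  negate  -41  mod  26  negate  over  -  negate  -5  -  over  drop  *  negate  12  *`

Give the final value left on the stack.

-5     -> -5
-6     -> -5 -6
negate -> -5 6
swap   -> 6 -5
-      -> 11
negate -> -11
-41    -> -11 -41
mod    -> -11
26     -> -11 26
negate -> -11 -26
over   -> -11 -26 -11
-      -> -11 -15
negate -> -11 15
-5     -> -11 15 -5
-      -> -11 20
over   -> -11 20 -11
drop   -> -11 20
*      -> -220
negate -> 220
12     -> 220 12
*      -> 2640

2640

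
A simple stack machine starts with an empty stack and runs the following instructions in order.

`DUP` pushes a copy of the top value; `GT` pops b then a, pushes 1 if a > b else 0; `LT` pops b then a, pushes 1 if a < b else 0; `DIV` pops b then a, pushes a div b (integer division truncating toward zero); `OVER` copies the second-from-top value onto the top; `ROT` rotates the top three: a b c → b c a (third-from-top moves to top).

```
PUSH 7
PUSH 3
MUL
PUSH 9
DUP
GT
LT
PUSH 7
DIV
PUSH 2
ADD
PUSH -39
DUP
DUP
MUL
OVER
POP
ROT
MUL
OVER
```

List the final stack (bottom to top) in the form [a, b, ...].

[-39, 3042, -39]

PUSH 7   -> [7]
PUSH 3   -> [7, 3]
MUL      -> [21]
PUSH 9   -> [21, 9]
DUP      -> [21, 9, 9]
GT       -> [21, 0]
LT       -> [0]
PUSH 7   -> [0, 7]
DIV      -> [0]
PUSH 2   -> [0, 2]
ADD      -> [2]
PUSH -39 -> [2, -39]
DUP      -> [2, -39, -39]
DUP      -> [2, -39, -39, -39]
MUL      -> [2, -39, 1521]
OVER     -> [2, -39, 1521, -39]
POP      -> [2, -39, 1521]
ROT      -> [-39, 1521, 2]
MUL      -> [-39, 3042]
OVER     -> [-39, 3042, -39]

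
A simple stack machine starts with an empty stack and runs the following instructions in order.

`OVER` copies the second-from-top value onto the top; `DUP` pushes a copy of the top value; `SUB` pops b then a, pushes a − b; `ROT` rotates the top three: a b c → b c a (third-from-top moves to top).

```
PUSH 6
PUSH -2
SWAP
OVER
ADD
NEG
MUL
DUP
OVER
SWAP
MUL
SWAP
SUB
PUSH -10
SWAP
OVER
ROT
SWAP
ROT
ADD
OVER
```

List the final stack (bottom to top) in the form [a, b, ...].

[-10, 46, -10]

PUSH 6    [6]
PUSH -2   [6, -2]
SWAP      [-2, 6]
OVER      [-2, 6, -2]
ADD       [-2, 4]
NEG       [-2, -4]
MUL       [8]
DUP       [8, 8]
OVER      [8, 8, 8]
SWAP      [8, 8, 8]
MUL       [8, 64]
SWAP      [64, 8]
SUB       [56]
PUSH -10  [56, -10]
SWAP      [-10, 56]
OVER      [-10, 56, -10]
ROT       [56, -10, -10]
SWAP      [56, -10, -10]
ROT       [-10, -10, 56]
ADD       [-10, 46]
OVER      [-10, 46, -10]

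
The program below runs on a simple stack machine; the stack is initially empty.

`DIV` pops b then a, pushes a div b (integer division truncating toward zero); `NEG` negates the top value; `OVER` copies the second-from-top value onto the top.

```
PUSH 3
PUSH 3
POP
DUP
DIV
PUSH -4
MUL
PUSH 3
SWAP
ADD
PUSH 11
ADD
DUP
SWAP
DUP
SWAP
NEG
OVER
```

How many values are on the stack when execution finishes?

PUSH 3  : [3]
PUSH 3  : [3, 3]
POP     : [3]
DUP     : [3, 3]
DIV     : [1]
PUSH -4 : [1, -4]
MUL     : [-4]
PUSH 3  : [-4, 3]
SWAP    : [3, -4]
ADD     : [-1]
PUSH 11 : [-1, 11]
ADD     : [10]
DUP     : [10, 10]
SWAP    : [10, 10]
DUP     : [10, 10, 10]
SWAP    : [10, 10, 10]
NEG     : [10, 10, -10]
OVER    : [10, 10, -10, 10]

4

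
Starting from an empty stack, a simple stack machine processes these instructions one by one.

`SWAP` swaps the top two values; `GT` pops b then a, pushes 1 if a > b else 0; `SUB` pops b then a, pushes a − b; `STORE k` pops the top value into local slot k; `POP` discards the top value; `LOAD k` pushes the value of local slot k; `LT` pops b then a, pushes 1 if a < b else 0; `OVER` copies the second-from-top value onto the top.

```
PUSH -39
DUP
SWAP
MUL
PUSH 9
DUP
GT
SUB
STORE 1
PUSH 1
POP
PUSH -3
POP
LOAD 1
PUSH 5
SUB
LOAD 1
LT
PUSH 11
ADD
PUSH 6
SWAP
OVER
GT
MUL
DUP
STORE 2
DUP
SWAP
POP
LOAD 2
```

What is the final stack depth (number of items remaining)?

2

PUSH -39 : [-39]
DUP      : [-39, -39]
SWAP     : [-39, -39]
MUL      : [1521]
PUSH 9   : [1521, 9]
DUP      : [1521, 9, 9]
GT       : [1521, 0]
SUB      : [1521]
STORE 1  : []
PUSH 1   : [1]
POP      : []
PUSH -3  : [-3]
POP      : []
LOAD 1   : [1521]
PUSH 5   : [1521, 5]
SUB      : [1516]
LOAD 1   : [1516, 1521]
LT       : [1]
PUSH 11  : [1, 11]
ADD      : [12]
PUSH 6   : [12, 6]
SWAP     : [6, 12]
OVER     : [6, 12, 6]
GT       : [6, 1]
MUL      : [6]
DUP      : [6, 6]
STORE 2  : [6]
DUP      : [6, 6]
SWAP     : [6, 6]
POP      : [6]
LOAD 2   : [6, 6]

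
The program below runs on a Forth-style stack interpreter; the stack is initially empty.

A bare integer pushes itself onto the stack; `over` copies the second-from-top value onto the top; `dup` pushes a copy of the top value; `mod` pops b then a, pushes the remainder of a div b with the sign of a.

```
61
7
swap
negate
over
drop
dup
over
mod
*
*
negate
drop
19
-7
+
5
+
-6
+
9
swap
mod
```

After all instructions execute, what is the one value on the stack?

61     → [61]
7      → [61, 7]
swap   → [7, 61]
negate → [7, -61]
over   → [7, -61, 7]
drop   → [7, -61]
dup    → [7, -61, -61]
over   → [7, -61, -61, -61]
mod    → [7, -61, 0]
*      → [7, 0]
*      → [0]
negate → [0]
drop   → []
19     → [19]
-7     → [19, -7]
+      → [12]
5      → [12, 5]
+      → [17]
-6     → [17, -6]
+      → [11]
9      → [11, 9]
swap   → [9, 11]
mod    → [9]

9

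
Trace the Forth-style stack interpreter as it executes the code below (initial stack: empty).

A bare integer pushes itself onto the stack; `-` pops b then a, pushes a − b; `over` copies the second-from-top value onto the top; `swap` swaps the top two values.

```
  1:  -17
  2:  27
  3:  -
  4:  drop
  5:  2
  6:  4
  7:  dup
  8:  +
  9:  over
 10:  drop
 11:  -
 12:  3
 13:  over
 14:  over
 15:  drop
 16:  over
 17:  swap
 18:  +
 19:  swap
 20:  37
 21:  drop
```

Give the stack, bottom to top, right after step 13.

[-6, 3, -6]

-17  -> -17
27   -> -17 27
-    -> -44
drop -> (empty)
2    -> 2
4    -> 2 4
dup  -> 2 4 4
+    -> 2 8
over -> 2 8 2
drop -> 2 8
-    -> -6
3    -> -6 3
over -> -6 3 -6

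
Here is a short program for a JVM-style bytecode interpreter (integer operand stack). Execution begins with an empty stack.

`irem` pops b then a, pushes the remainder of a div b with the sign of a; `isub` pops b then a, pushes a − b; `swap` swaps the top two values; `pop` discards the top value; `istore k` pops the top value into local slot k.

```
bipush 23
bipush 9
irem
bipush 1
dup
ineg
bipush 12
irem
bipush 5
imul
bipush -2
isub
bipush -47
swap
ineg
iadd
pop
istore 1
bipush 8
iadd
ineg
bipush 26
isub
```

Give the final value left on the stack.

-39

bipush 23  → [23]
bipush 9   → [23, 9]
irem       → [5]
bipush 1   → [5, 1]
dup        → [5, 1, 1]
ineg       → [5, 1, -1]
bipush 12  → [5, 1, -1, 12]
irem       → [5, 1, -1]
bipush 5   → [5, 1, -1, 5]
imul       → [5, 1, -5]
bipush -2  → [5, 1, -5, -2]
isub       → [5, 1, -3]
bipush -47 → [5, 1, -3, -47]
swap       → [5, 1, -47, -3]
ineg       → [5, 1, -47, 3]
iadd       → [5, 1, -44]
pop        → [5, 1]
istore 1   → [5]
bipush 8   → [5, 8]
iadd       → [13]
ineg       → [-13]
bipush 26  → [-13, 26]
isub       → [-39]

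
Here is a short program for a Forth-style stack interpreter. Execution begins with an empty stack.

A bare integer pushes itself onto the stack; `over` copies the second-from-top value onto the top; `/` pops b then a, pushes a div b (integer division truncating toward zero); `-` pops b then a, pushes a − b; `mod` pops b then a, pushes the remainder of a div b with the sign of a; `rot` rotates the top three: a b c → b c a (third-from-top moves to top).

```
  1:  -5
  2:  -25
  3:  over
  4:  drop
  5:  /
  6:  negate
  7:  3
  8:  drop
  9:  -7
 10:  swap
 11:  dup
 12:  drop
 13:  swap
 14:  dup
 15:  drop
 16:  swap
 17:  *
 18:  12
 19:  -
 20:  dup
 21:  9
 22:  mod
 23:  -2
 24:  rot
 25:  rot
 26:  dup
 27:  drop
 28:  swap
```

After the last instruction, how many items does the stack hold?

-5     : [-5]
-25    : [-5, -25]
over   : [-5, -25, -5]
drop   : [-5, -25]
/      : [0]
negate : [0]
3      : [0, 3]
drop   : [0]
-7     : [0, -7]
swap   : [-7, 0]
dup    : [-7, 0, 0]
drop   : [-7, 0]
swap   : [0, -7]
dup    : [0, -7, -7]
drop   : [0, -7]
swap   : [-7, 0]
*      : [0]
12     : [0, 12]
-      : [-12]
dup    : [-12, -12]
9      : [-12, -12, 9]
mod    : [-12, -3]
-2     : [-12, -3, -2]
rot    : [-3, -2, -12]
rot    : [-2, -12, -3]
dup    : [-2, -12, -3, -3]
drop   : [-2, -12, -3]
swap   : [-2, -3, -12]

3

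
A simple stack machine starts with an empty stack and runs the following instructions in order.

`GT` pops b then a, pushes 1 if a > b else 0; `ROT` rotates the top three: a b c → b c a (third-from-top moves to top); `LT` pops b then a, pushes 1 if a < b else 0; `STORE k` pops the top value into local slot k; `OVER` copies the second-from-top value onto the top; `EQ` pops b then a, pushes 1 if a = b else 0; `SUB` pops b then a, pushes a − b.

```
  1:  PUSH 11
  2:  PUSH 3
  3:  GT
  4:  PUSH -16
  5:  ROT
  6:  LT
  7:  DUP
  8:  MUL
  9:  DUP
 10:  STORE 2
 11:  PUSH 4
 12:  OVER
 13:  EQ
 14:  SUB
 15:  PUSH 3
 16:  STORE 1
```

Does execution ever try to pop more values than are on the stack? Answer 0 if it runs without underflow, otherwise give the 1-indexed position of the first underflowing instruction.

5

PUSH 11  : [11]
PUSH 3   : [11, 3]
GT       : [1]
PUSH -16 : [1, -16]
ROT  — needs 3 operands, stack has 2 → underflow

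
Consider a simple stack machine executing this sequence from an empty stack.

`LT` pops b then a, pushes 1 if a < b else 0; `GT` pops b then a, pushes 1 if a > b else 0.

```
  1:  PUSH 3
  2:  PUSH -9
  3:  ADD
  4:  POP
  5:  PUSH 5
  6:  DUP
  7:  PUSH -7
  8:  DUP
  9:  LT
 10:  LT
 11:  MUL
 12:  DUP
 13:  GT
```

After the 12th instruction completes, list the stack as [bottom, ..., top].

[0, 0]

PUSH 3  : [3]
PUSH -9 : [3, -9]
ADD     : [-6]
POP     : []
PUSH 5  : [5]
DUP     : [5, 5]
PUSH -7 : [5, 5, -7]
DUP     : [5, 5, -7, -7]
LT      : [5, 5, 0]
LT      : [5, 0]
MUL     : [0]
DUP     : [0, 0]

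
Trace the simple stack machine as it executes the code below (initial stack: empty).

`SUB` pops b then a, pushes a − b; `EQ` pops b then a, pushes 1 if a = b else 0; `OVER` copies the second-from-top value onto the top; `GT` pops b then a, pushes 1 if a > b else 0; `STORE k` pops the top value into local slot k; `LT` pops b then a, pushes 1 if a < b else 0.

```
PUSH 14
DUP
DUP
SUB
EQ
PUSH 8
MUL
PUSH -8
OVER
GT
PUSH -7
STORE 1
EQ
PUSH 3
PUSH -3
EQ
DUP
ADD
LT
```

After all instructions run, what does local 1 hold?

PUSH 14  [14]
DUP      [14, 14]
DUP      [14, 14, 14]
SUB      [14, 0]
EQ       [0]
PUSH 8   [0, 8]
MUL      [0]
PUSH -8  [0, -8]
OVER     [0, -8, 0]
GT       [0, 0]
PUSH -7  [0, 0, -7]
STORE 1  [0, 0]
EQ       [1]
PUSH 3   [1, 3]
PUSH -3  [1, 3, -3]
EQ       [1, 0]
DUP      [1, 0, 0]
ADD      [1, 0]
LT       [0]

-7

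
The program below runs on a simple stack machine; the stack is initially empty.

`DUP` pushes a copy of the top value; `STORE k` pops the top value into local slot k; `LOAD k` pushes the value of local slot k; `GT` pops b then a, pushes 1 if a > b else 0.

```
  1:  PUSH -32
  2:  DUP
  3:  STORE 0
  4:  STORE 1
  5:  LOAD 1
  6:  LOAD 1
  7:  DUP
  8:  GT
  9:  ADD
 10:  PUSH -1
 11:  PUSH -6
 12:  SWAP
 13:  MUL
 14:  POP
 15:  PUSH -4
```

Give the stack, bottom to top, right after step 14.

[-32]

PUSH -32 -> [-32]
DUP      -> [-32, -32]
STORE 0  -> [-32]
STORE 1  -> []
LOAD 1   -> [-32]
LOAD 1   -> [-32, -32]
DUP      -> [-32, -32, -32]
GT       -> [-32, 0]
ADD      -> [-32]
PUSH -1  -> [-32, -1]
PUSH -6  -> [-32, -1, -6]
SWAP     -> [-32, -6, -1]
MUL      -> [-32, 6]
POP      -> [-32]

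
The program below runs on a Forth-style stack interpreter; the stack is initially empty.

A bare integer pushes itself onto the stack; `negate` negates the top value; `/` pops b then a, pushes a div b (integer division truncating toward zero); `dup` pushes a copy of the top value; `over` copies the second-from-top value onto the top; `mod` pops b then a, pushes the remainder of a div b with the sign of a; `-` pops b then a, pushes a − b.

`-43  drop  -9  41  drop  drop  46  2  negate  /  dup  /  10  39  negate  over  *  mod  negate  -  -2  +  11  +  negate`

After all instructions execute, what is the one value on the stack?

-43    : [-43]
drop   : []
-9     : [-9]
41     : [-9, 41]
drop   : [-9]
drop   : []
46     : [46]
2      : [46, 2]
negate : [46, -2]
/      : [-23]
dup    : [-23, -23]
/      : [1]
10     : [1, 10]
39     : [1, 10, 39]
negate : [1, 10, -39]
over   : [1, 10, -39, 10]
*      : [1, 10, -390]
mod    : [1, 10]
negate : [1, -10]
-      : [11]
-2     : [11, -2]
+      : [9]
11     : [9, 11]
+      : [20]
negate : [-20]

-20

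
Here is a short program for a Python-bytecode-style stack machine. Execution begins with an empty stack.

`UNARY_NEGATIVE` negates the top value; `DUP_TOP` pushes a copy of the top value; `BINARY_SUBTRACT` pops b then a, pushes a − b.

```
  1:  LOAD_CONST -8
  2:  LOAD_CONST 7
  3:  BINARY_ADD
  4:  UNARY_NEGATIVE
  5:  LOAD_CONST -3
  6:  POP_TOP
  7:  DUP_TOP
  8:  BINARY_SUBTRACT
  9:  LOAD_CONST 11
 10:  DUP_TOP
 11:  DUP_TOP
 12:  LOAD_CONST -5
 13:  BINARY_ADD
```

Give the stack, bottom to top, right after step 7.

LOAD_CONST -8  -> [-8]
LOAD_CONST 7   -> [-8, 7]
BINARY_ADD     -> [-1]
UNARY_NEGATIVE -> [1]
LOAD_CONST -3  -> [1, -3]
POP_TOP        -> [1]
DUP_TOP        -> [1, 1]

[1, 1]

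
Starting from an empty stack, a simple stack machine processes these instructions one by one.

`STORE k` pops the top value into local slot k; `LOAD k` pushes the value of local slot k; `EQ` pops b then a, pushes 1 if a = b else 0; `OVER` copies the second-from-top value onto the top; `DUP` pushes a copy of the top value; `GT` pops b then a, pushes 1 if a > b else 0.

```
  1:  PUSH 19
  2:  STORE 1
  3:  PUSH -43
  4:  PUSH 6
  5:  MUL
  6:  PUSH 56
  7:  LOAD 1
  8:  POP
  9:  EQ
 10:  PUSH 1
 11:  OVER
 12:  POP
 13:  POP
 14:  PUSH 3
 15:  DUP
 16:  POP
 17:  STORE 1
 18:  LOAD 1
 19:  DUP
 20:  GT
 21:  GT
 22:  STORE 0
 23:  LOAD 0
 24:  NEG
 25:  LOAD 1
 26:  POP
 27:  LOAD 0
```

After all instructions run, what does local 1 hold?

PUSH 19   [19]
STORE 1   []
PUSH -43  [-43]
PUSH 6    [-43, 6]
MUL       [-258]
PUSH 56   [-258, 56]
LOAD 1    [-258, 56, 19]
POP       [-258, 56]
EQ        [0]
PUSH 1    [0, 1]
OVER      [0, 1, 0]
POP       [0, 1]
POP       [0]
PUSH 3    [0, 3]
DUP       [0, 3, 3]
POP       [0, 3]
STORE 1   [0]
LOAD 1    [0, 3]
DUP       [0, 3, 3]
GT        [0, 0]
GT        [0]
STORE 0   []
LOAD 0    [0]
NEG       [0]
LOAD 1    [0, 3]
POP       [0]
LOAD 0    [0, 0]

3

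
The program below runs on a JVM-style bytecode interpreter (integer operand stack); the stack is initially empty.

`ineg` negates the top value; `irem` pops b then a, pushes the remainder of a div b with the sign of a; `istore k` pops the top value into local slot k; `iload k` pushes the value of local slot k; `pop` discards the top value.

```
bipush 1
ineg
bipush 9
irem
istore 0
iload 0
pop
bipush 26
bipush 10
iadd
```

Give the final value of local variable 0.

bipush 1   1
ineg       -1
bipush 9   -1 9
irem       -1
istore 0   (empty)
iload 0    -1
pop        (empty)
bipush 26  26
bipush 10  26 10
iadd       36

-1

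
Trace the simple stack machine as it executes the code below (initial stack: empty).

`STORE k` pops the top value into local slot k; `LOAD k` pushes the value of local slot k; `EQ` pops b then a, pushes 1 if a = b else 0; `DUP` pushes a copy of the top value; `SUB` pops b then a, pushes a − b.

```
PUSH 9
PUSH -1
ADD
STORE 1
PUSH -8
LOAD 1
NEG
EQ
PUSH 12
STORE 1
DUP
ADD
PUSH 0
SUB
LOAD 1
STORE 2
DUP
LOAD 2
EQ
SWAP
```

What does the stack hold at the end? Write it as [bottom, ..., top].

[0, 2]

PUSH 9   [9]
PUSH -1  [9, -1]
ADD      [8]
STORE 1  []
PUSH -8  [-8]
LOAD 1   [-8, 8]
NEG      [-8, -8]
EQ       [1]
PUSH 12  [1, 12]
STORE 1  [1]
DUP      [1, 1]
ADD      [2]
PUSH 0   [2, 0]
SUB      [2]
LOAD 1   [2, 12]
STORE 2  [2]
DUP      [2, 2]
LOAD 2   [2, 2, 12]
EQ       [2, 0]
SWAP     [0, 2]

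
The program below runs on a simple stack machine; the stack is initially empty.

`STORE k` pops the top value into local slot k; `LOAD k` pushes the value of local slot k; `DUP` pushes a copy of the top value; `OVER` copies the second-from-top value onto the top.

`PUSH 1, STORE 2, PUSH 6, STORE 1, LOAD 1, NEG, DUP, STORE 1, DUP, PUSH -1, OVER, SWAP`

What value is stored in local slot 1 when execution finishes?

PUSH 1  : [1]
STORE 2 : []
PUSH 6  : [6]
STORE 1 : []
LOAD 1  : [6]
NEG     : [-6]
DUP     : [-6, -6]
STORE 1 : [-6]
DUP     : [-6, -6]
PUSH -1 : [-6, -6, -1]
OVER    : [-6, -6, -1, -6]
SWAP    : [-6, -6, -6, -1]

-6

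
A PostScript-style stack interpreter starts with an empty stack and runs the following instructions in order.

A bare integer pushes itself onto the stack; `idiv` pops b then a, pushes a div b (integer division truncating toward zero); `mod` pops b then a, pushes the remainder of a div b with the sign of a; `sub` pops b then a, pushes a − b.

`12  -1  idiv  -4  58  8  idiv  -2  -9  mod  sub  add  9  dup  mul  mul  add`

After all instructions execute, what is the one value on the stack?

393

12    12
-1    12 -1
idiv  -12
-4    -12 -4
58    -12 -4 58
8     -12 -4 58 8
idiv  -12 -4 7
-2    -12 -4 7 -2
-9    -12 -4 7 -2 -9
mod   -12 -4 7 -2
sub   -12 -4 9
add   -12 5
9     -12 5 9
dup   -12 5 9 9
mul   -12 5 81
mul   -12 405
add   393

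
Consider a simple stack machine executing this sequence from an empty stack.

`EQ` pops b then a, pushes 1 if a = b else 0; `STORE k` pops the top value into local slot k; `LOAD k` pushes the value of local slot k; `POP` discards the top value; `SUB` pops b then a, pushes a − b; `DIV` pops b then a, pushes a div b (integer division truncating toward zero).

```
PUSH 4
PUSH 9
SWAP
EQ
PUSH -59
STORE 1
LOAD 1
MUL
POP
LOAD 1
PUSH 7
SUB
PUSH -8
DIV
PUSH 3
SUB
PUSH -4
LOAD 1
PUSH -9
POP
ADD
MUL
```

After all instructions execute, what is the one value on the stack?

-315

PUSH 4   : 4
PUSH 9   : 4 9
SWAP     : 9 4
EQ       : 0
PUSH -59 : 0 -59
STORE 1  : 0
LOAD 1   : 0 -59
MUL      : 0
POP      : (empty)
LOAD 1   : -59
PUSH 7   : -59 7
SUB      : -66
PUSH -8  : -66 -8
DIV      : 8
PUSH 3   : 8 3
SUB      : 5
PUSH -4  : 5 -4
LOAD 1   : 5 -4 -59
PUSH -9  : 5 -4 -59 -9
POP      : 5 -4 -59
ADD      : 5 -63
MUL      : -315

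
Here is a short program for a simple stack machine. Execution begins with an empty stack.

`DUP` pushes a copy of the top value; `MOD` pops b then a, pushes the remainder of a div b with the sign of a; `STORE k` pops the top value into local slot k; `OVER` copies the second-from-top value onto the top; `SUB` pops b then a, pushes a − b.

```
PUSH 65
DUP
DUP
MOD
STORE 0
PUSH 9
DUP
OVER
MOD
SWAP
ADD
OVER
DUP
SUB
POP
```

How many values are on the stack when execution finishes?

PUSH 65 -> 65
DUP     -> 65 65
DUP     -> 65 65 65
MOD     -> 65 0
STORE 0 -> 65
PUSH 9  -> 65 9
DUP     -> 65 9 9
OVER    -> 65 9 9 9
MOD     -> 65 9 0
SWAP    -> 65 0 9
ADD     -> 65 9
OVER    -> 65 9 65
DUP     -> 65 9 65 65
SUB     -> 65 9 0
POP     -> 65 9

2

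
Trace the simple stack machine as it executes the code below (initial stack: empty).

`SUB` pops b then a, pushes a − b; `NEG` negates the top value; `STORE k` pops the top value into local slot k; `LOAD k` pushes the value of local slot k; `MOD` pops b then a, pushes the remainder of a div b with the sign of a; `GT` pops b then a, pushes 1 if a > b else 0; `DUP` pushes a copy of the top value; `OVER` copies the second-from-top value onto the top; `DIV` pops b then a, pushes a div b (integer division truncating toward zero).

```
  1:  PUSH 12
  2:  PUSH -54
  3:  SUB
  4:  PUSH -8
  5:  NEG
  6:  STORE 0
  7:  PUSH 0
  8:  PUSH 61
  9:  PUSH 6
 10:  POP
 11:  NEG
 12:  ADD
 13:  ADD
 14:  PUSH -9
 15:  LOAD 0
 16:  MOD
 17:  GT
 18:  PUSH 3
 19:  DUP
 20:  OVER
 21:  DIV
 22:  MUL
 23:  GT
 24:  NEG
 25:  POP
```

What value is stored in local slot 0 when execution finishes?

PUSH 12  : [12]
PUSH -54 : [12, -54]
SUB      : [66]
PUSH -8  : [66, -8]
NEG      : [66, 8]
STORE 0  : [66]
PUSH 0   : [66, 0]
PUSH 61  : [66, 0, 61]
PUSH 6   : [66, 0, 61, 6]
POP      : [66, 0, 61]
NEG      : [66, 0, -61]
ADD      : [66, -61]
ADD      : [5]
PUSH -9  : [5, -9]
LOAD 0   : [5, -9, 8]
MOD      : [5, -1]
GT       : [1]
PUSH 3   : [1, 3]
DUP      : [1, 3, 3]
OVER     : [1, 3, 3, 3]
DIV      : [1, 3, 1]
MUL      : [1, 3]
GT       : [0]
NEG      : [0]
POP      : []

8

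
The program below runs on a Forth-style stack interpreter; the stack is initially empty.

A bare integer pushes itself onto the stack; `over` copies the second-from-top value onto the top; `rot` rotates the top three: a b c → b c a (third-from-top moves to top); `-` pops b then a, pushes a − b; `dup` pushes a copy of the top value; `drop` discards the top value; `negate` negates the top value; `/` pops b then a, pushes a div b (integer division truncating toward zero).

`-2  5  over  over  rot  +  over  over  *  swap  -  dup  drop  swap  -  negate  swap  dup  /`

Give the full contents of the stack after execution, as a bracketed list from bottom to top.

[28, 1]

-2     -> -2
5      -> -2 5
over   -> -2 5 -2
over   -> -2 5 -2 5
rot    -> -2 -2 5 5
+      -> -2 -2 10
over   -> -2 -2 10 -2
over   -> -2 -2 10 -2 10
*      -> -2 -2 10 -20
swap   -> -2 -2 -20 10
-      -> -2 -2 -30
dup    -> -2 -2 -30 -30
drop   -> -2 -2 -30
swap   -> -2 -30 -2
-      -> -2 -28
negate -> -2 28
swap   -> 28 -2
dup    -> 28 -2 -2
/      -> 28 1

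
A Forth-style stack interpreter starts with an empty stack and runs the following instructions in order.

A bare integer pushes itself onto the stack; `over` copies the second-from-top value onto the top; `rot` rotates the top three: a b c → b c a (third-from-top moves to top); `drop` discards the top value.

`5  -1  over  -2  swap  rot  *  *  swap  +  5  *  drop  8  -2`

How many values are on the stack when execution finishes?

5    → 5
-1   → 5 -1
over → 5 -1 5
-2   → 5 -1 5 -2
swap → 5 -1 -2 5
rot  → 5 -2 5 -1
*    → 5 -2 -5
*    → 5 10
swap → 10 5
+    → 15
5    → 15 5
*    → 75
drop → (empty)
8    → 8
-2   → 8 -2

2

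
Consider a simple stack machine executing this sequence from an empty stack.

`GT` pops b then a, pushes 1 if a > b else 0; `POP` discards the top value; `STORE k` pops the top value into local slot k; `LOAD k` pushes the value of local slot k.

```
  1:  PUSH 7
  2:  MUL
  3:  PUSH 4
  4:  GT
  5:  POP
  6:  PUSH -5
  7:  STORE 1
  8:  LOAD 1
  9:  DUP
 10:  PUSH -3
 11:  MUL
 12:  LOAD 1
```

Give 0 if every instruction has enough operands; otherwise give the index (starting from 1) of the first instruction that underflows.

PUSH 7 -> [7]
MUL  — needs 2 operands, stack has 1 → underflow

2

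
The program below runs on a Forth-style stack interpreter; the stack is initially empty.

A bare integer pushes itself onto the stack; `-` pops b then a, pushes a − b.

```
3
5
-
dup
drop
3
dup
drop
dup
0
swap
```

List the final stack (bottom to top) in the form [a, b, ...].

3    → 3
5    → 3 5
-    → -2
dup  → -2 -2
drop → -2
3    → -2 3
dup  → -2 3 3
drop → -2 3
dup  → -2 3 3
0    → -2 3 3 0
swap → -2 3 0 3

[-2, 3, 0, 3]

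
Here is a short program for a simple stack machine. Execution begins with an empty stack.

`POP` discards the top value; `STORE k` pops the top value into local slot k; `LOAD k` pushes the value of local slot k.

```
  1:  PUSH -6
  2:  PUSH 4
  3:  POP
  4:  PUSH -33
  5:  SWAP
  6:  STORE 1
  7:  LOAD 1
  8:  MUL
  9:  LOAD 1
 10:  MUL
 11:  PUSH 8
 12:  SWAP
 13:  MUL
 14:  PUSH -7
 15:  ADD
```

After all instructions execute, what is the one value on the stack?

PUSH -6  → -6
PUSH 4   → -6 4
POP      → -6
PUSH -33 → -6 -33
SWAP     → -33 -6
STORE 1  → -33
LOAD 1   → -33 -6
MUL      → 198
LOAD 1   → 198 -6
MUL      → -1188
PUSH 8   → -1188 8
SWAP     → 8 -1188
MUL      → -9504
PUSH -7  → -9504 -7
ADD      → -9511

-9511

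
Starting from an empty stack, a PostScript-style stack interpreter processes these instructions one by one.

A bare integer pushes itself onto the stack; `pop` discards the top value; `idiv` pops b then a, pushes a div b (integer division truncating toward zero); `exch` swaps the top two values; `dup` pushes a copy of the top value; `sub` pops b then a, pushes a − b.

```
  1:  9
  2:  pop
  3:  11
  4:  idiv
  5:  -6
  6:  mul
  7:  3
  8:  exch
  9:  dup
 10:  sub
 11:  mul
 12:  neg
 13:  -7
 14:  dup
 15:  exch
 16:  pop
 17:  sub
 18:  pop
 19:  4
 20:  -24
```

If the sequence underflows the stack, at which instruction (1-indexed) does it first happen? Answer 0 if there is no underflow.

9   -> [9]
pop -> []
11  -> [11]
idiv  — needs 2 operands, stack has 1 → underflow

4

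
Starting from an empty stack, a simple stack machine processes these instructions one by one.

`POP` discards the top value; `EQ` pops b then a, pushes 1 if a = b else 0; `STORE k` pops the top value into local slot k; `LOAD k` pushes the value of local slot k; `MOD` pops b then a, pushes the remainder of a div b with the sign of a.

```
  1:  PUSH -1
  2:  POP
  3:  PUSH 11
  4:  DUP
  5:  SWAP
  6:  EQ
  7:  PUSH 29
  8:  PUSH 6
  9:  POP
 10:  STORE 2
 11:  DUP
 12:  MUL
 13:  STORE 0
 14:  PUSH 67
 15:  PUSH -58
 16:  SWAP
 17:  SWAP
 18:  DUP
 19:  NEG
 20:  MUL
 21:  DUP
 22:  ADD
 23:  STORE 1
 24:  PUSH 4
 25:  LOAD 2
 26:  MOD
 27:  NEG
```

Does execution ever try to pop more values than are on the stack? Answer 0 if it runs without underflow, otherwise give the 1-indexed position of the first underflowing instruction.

0

PUSH -1  -> [-1]
POP      -> []
PUSH 11  -> [11]
DUP      -> [11, 11]
SWAP     -> [11, 11]
EQ       -> [1]
PUSH 29  -> [1, 29]
PUSH 6   -> [1, 29, 6]
POP      -> [1, 29]
STORE 2  -> [1]
DUP      -> [1, 1]
MUL      -> [1]
STORE 0  -> []
PUSH 67  -> [67]
PUSH -58 -> [67, -58]
SWAP     -> [-58, 67]
SWAP     -> [67, -58]
DUP      -> [67, -58, -58]
NEG      -> [67, -58, 58]
MUL      -> [67, -3364]
DUP      -> [67, -3364, -3364]
ADD      -> [67, -6728]
STORE 1  -> [67]
PUSH 4   -> [67, 4]
LOAD 2   -> [67, 4, 29]
MOD      -> [67, 4]
NEG      -> [67, -4]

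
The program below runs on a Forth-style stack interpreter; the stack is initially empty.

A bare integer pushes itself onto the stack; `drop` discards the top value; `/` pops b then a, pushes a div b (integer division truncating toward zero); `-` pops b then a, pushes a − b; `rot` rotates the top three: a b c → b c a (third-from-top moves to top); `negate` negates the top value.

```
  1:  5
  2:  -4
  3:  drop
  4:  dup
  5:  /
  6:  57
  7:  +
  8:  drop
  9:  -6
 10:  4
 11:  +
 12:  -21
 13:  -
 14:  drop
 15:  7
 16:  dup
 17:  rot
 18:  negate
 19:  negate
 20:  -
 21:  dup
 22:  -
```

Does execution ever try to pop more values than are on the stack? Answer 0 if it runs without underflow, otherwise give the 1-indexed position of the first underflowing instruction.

17

5    : 5
-4   : 5 -4
drop : 5
dup  : 5 5
/    : 1
57   : 1 57
+    : 58
drop : (empty)
-6   : -6
4    : -6 4
+    : -2
-21  : -2 -21
-    : 19
drop : (empty)
7    : 7
dup  : 7 7
rot  — needs 3 operands, stack has 2 → underflow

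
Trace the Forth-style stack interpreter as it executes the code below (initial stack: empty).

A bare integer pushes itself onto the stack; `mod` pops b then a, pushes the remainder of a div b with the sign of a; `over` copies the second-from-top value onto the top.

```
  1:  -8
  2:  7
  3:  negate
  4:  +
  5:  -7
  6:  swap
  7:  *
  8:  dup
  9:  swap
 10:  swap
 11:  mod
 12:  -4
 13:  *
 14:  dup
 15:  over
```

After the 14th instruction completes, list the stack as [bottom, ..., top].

[0, 0]

-8      [-8]
7       [-8, 7]
negate  [-8, -7]
+       [-15]
-7      [-15, -7]
swap    [-7, -15]
*       [105]
dup     [105, 105]
swap    [105, 105]
swap    [105, 105]
mod     [0]
-4      [0, -4]
*       [0]
dup     [0, 0]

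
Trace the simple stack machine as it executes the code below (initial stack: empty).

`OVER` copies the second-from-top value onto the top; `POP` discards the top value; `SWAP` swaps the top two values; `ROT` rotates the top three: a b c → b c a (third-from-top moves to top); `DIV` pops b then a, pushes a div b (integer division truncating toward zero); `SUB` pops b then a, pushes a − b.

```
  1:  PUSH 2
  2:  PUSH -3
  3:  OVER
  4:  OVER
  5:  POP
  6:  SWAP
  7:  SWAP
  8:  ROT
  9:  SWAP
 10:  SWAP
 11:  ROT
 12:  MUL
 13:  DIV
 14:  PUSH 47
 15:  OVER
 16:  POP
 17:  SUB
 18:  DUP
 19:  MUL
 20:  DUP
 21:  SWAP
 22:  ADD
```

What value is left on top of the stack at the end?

4418

PUSH 2  : [2]
PUSH -3 : [2, -3]
OVER    : [2, -3, 2]
OVER    : [2, -3, 2, -3]
POP     : [2, -3, 2]
SWAP    : [2, 2, -3]
SWAP    : [2, -3, 2]
ROT     : [-3, 2, 2]
SWAP    : [-3, 2, 2]
SWAP    : [-3, 2, 2]
ROT     : [2, 2, -3]
MUL     : [2, -6]
DIV     : [0]
PUSH 47 : [0, 47]
OVER    : [0, 47, 0]
POP     : [0, 47]
SUB     : [-47]
DUP     : [-47, -47]
MUL     : [2209]
DUP     : [2209, 2209]
SWAP    : [2209, 2209]
ADD     : [4418]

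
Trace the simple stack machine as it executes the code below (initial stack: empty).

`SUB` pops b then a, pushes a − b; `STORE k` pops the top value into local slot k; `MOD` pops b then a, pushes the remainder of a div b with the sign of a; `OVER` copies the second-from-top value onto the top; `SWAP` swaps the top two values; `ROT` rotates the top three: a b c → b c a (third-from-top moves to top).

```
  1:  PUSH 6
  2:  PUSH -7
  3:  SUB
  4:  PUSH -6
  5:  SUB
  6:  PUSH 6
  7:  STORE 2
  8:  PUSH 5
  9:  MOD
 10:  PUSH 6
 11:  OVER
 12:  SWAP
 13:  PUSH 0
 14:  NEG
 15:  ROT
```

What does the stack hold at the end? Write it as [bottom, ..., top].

[4, 6, 0, 4]

PUSH 6  -> 6
PUSH -7 -> 6 -7
SUB     -> 13
PUSH -6 -> 13 -6
SUB     -> 19
PUSH 6  -> 19 6
STORE 2 -> 19
PUSH 5  -> 19 5
MOD     -> 4
PUSH 6  -> 4 6
OVER    -> 4 6 4
SWAP    -> 4 4 6
PUSH 0  -> 4 4 6 0
NEG     -> 4 4 6 0
ROT     -> 4 6 0 4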